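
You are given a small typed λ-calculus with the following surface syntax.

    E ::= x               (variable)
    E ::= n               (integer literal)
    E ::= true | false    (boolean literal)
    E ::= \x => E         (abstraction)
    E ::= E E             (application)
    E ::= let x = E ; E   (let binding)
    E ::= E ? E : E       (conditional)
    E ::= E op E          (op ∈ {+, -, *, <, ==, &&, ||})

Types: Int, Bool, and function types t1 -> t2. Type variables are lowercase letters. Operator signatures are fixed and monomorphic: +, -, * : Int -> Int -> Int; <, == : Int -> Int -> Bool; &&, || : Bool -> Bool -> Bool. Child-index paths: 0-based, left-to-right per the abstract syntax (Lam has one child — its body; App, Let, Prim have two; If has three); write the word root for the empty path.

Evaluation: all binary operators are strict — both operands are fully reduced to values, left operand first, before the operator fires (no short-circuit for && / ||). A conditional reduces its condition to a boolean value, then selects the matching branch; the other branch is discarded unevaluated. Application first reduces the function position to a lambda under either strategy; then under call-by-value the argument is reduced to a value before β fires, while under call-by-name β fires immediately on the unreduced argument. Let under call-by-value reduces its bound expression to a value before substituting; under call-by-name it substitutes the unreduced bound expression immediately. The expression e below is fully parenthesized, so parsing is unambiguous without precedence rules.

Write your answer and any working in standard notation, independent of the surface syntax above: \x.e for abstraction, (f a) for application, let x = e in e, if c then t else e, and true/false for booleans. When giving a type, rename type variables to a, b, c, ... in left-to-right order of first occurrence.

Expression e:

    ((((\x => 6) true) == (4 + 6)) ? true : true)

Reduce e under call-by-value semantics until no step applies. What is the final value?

Answer: true

Working:
step 0: (if (((\x.6) true) == (4 + 6)) then true else true)
step 1: [beta@0.0] (if (6 == (4 + 6)) then true else true)
step 2: [delta@0.1] (if (6 == 10) then true else true)
step 3: [delta@0] (if false then true else true)
step 4: [if@root] true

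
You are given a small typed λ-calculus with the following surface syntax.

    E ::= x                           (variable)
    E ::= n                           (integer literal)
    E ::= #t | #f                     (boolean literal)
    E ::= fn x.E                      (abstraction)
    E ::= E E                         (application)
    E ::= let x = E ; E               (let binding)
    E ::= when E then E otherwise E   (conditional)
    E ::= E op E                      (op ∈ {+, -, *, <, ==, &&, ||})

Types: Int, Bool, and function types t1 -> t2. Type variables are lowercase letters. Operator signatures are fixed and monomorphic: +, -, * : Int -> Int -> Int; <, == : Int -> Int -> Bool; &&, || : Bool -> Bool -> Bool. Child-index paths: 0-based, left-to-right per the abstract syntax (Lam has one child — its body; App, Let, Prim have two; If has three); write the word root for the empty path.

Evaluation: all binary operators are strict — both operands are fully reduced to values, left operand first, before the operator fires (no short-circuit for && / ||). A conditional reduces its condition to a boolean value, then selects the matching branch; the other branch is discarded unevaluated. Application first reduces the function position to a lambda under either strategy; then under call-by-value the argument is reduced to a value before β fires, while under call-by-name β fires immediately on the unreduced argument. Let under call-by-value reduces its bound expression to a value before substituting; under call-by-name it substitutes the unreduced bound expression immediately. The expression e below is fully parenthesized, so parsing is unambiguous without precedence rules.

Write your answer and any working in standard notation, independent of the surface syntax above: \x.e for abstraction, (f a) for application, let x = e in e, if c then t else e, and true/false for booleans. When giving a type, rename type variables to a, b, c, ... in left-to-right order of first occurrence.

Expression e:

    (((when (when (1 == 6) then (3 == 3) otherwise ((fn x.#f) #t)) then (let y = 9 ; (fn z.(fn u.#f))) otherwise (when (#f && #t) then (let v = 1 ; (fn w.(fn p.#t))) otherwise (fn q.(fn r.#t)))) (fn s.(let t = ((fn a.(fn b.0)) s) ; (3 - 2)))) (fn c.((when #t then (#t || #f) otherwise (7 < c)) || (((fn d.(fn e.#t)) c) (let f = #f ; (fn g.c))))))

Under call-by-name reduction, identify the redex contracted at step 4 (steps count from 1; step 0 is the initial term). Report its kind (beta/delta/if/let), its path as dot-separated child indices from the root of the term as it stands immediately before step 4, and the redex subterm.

Trace:
step 0: (((if (if (1 == 6) then (3 == 3) else ((\x.false) true)) then (let y = 9 in (\z.(\u.false))) else (if (false && true) then (let v = 1 in (\w.(\p.true))) else (\q.(\r.true)))) (\s.(let t = ((\a.(\b.0)) s) in (3 - 2)))) (\c.((if true then (true || false) else (7 < c)) || (((\d.(\e.true)) c) (let f = false in (\g.c))))))
step 1: [delta@0.0.0.0] (((if (if false then (3 == 3) else ((\x.false) true)) then (let y = 9 in (\z.(\u.false))) else (if (false && true) then (let v = 1 in (\w.(\p.true))) else (\q.(\r.true)))) (\s.(let t = ((\a.(\b.0)) s) in (3 - 2)))) (\c.((if true then (true || false) else (7 < c)) || (((\d.(\e.true)) c) (let f = false in (\g.c))))))
step 2: [if@0.0.0] (((if ((\x.false) true) then (let y = 9 in (\z.(\u.false))) else (if (false && true) then (let v = 1 in (\w.(\p.true))) else (\q.(\r.true)))) (\s.(let t = ((\a.(\b.0)) s) in (3 - 2)))) (\c.((if true then (true || false) else (7 < c)) || (((\d.(\e.true)) c) (let f = false in (\g.c))))))
step 3: [beta@0.0.0] (((if false then (let y = 9 in (\z.(\u.false))) else (if (false && true) then (let v = 1 in (\w.(\p.true))) else (\q.(\r.true)))) (\s.(let t = ((\a.(\b.0)) s) in (3 - 2)))) (\c.((if true then (true || false) else (7 < c)) || (((\d.(\e.true)) c) (let f = false in (\g.c))))))
step 4: [if@0.0] (((if (false && true) then (let v = 1 in (\w.(\p.true))) else (\q.(\r.true))) (\s.(let t = ((\a.(\b.0)) s) in (3 - 2)))) (\c.((if true then (true || false) else (7 < c)) || (((\d.(\e.true)) c) (let f = false in (\g.c))))))

Answer: if at 0.0 : (if false then (let y = 9 in (\z.(\u.false))) else (if (false && true) then (let v = 1 in (\w.(\p.true))) else (\q.(\r.true))))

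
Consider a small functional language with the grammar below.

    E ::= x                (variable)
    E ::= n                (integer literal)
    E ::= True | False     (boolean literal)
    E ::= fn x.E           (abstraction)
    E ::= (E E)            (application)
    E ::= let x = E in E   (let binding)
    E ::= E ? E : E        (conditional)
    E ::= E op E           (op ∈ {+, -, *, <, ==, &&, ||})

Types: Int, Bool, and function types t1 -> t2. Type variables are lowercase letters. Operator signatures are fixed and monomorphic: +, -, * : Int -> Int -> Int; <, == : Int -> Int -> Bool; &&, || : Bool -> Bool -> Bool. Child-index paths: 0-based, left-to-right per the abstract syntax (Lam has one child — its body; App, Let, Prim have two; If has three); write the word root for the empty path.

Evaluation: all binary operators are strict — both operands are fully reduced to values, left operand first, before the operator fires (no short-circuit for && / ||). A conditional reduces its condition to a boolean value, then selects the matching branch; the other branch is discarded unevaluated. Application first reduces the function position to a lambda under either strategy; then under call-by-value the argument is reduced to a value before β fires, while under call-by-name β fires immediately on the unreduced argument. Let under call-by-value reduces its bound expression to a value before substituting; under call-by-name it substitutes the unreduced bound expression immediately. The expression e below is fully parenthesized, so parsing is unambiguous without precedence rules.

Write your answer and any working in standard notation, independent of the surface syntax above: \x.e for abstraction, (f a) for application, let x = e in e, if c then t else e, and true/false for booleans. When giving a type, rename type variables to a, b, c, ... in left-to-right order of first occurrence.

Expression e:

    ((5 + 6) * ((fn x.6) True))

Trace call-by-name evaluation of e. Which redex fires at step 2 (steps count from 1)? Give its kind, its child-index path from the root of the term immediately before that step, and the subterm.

Trace:
step 0: ((5 + 6) * ((\x.6) true))
step 1: [delta@0] (11 * ((\x.6) true))
step 2: [beta@1] (11 * 6)

Answer: beta at 1 : ((\x.6) true)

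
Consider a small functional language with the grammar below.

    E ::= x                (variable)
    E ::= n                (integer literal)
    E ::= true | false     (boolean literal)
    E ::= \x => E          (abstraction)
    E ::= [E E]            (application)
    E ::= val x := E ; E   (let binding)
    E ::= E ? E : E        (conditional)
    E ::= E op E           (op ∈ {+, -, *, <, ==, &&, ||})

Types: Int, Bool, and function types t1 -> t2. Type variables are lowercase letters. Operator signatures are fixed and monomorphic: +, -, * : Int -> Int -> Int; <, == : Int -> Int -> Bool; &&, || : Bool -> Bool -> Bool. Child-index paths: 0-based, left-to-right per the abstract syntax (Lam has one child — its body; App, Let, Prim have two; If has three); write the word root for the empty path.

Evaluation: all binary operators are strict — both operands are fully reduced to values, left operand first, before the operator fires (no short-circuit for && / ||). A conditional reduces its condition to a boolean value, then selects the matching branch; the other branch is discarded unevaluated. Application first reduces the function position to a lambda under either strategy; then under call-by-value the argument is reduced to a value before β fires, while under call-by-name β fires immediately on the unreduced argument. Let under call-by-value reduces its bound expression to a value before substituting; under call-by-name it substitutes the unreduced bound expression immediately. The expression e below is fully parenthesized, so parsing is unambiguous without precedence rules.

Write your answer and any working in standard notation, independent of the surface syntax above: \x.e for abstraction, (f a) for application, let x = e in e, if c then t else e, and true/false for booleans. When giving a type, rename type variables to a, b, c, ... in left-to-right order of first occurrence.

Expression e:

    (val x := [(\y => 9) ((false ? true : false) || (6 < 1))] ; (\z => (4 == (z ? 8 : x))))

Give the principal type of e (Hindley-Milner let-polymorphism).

Working:
\y._ : a -> Int
  unify Bool ~ Bool
  unify Bool ~ Bool
  unify Bool ~ Bool
  unify Int ~ Int
  unify Int ~ Int
  unify Bool ~ Bool
  unify a -> Int ~ Bool -> b
  unify a ~ Bool
  unify Int ~ b
_ _ : Int
let x : Int
  unify Int ~ Int
z : c
  unify c ~ Bool
x : Int
  unify Int ~ Int
  unify Int ~ Int
\z._ : Bool -> Bool

Answer: Bool -> Bool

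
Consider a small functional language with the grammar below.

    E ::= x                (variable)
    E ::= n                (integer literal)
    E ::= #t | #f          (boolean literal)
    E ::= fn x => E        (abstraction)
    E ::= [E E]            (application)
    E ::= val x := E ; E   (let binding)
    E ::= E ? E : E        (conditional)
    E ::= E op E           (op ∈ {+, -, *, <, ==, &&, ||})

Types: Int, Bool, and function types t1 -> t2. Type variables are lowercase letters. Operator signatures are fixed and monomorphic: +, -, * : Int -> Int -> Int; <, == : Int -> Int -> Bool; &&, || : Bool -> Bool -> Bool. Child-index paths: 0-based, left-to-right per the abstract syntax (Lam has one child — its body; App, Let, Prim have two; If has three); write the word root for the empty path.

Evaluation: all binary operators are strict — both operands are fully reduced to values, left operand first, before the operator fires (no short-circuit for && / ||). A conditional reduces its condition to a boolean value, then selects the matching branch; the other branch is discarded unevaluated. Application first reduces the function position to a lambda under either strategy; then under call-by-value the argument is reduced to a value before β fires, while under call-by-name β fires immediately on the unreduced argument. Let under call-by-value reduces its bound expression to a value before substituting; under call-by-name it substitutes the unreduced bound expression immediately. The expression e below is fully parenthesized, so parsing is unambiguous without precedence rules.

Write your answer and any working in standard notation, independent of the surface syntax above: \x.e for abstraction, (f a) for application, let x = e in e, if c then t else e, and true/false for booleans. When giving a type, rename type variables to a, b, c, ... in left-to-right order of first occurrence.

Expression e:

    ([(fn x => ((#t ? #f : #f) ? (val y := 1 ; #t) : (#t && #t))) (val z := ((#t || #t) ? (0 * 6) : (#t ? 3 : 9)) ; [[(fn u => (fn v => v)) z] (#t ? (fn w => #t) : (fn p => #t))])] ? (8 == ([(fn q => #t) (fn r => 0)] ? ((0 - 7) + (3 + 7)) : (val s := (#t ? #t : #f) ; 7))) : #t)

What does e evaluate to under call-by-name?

Working:
step 0: (if ((\x.(if (if true then false else false) then (let y = 1 in true) else (true && true))) (let z = (if (true || true) then (0 * 6) else (if true then 3 else 9)) in (((\u.(\v.v)) z) (if true then (\w.true) else (\p.true))))) then (8 == (if ((\q.true) (\r.0)) then ((0 - 7) + (3 + 7)) else (let s = (if true then true else false) in 7))) else true)
step 1: [beta@0] (if (if (if true then false else false) then (let y = 1 in true) else (true && true)) then (8 == (if ((\q.true) (\r.0)) then ((0 - 7) + (3 + 7)) else (let s = (if true then true else false) in 7))) else true)
step 2: [if@0.0] (if (if false then (let y = 1 in true) else (true && true)) then (8 == (if ((\q.true) (\r.0)) then ((0 - 7) + (3 + 7)) else (let s = (if true then true else false) in 7))) else true)
step 3: [if@0] (if (true && true) then (8 == (if ((\q.true) (\r.0)) then ((0 - 7) + (3 + 7)) else (let s = (if true then true else false) in 7))) else true)
step 4: [delta@0] (if true then (8 == (if ((\q.true) (\r.0)) then ((0 - 7) + (3 + 7)) else (let s = (if true then true else false) in 7))) else true)
step 5: [if@root] (8 == (if ((\q.true) (\r.0)) then ((0 - 7) + (3 + 7)) else (let s = (if true then true else false) in 7)))
step 6: [beta@1.0] (8 == (if true then ((0 - 7) + (3 + 7)) else (let s = (if true then true else false) in 7)))
step 7: [if@1] (8 == ((0 - 7) + (3 + 7)))
step 8: [delta@1.0] (8 == (-7 + (3 + 7)))
step 9: [delta@1.1] (8 == (-7 + 10))
step 10: [delta@1] (8 == 3)
step 11: [delta@root] false

Answer: false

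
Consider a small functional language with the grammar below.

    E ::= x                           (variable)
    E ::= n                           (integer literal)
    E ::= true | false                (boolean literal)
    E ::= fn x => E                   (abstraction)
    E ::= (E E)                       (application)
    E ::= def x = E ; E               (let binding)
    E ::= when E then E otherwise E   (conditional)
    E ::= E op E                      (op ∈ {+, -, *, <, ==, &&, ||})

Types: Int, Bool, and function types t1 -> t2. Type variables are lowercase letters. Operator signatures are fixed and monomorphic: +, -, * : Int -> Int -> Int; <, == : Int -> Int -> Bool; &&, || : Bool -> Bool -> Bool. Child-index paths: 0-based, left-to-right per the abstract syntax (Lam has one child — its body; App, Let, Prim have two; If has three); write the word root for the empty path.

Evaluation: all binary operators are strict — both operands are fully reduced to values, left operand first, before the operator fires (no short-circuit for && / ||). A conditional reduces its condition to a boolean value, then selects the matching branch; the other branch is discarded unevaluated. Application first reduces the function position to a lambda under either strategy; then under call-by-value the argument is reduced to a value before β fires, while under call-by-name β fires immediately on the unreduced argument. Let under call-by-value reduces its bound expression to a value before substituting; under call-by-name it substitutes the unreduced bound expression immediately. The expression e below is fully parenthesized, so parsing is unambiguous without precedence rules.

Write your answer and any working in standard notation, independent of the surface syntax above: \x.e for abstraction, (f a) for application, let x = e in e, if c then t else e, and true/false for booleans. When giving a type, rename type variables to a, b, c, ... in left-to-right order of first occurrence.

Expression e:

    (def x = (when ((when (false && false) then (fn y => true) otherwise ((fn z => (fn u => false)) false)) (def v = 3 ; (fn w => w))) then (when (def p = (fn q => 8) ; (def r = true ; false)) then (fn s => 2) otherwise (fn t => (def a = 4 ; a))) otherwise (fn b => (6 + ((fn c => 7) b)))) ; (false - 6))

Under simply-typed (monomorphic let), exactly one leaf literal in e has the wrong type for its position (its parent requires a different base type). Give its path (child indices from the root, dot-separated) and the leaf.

Working:
  unify Bool ~ Bool
  unify Bool ~ Bool
  unify Bool ~ Bool
\y._ : a -> Bool
\u._ : c -> Bool
\z._ : b -> c -> Bool
  unify b -> c -> Bool ~ Bool -> d
  unify b ~ Bool
  unify c -> Bool ~ d
_ _ : c -> Bool
  unify a -> Bool ~ c -> Bool
  unify a ~ c
  unify Bool ~ Bool
let v : Int
w : e
\w._ : e -> e
  unify c -> Bool ~ (e -> e) -> f
  unify c ~ e -> e
  unify Bool ~ f
_ _ : Bool
  unify Bool ~ Bool
\q._ : g -> Int
let p : g -> Int
let r : Bool
  unify Bool ~ Bool
\s._ : h -> Int
let a : Int
a : Int
\t._ : i -> Int
  unify h -> Int ~ i -> Int
  unify h ~ i
  unify Int ~ Int
  unify Int ~ Int
\c._ : k -> Int
b : j
  unify k -> Int ~ j -> l
  unify k ~ j
  unify Int ~ l
_ _ : Int
  unify Int ~ Int
\b._ : j -> Int
  unify i -> Int ~ j -> Int
  unify i ~ j
  unify Int ~ Int
let x : j -> Int
  unify Bool ~ Int
  FAIL: mismatch Bool ~ Int

Answer: 1.0 : false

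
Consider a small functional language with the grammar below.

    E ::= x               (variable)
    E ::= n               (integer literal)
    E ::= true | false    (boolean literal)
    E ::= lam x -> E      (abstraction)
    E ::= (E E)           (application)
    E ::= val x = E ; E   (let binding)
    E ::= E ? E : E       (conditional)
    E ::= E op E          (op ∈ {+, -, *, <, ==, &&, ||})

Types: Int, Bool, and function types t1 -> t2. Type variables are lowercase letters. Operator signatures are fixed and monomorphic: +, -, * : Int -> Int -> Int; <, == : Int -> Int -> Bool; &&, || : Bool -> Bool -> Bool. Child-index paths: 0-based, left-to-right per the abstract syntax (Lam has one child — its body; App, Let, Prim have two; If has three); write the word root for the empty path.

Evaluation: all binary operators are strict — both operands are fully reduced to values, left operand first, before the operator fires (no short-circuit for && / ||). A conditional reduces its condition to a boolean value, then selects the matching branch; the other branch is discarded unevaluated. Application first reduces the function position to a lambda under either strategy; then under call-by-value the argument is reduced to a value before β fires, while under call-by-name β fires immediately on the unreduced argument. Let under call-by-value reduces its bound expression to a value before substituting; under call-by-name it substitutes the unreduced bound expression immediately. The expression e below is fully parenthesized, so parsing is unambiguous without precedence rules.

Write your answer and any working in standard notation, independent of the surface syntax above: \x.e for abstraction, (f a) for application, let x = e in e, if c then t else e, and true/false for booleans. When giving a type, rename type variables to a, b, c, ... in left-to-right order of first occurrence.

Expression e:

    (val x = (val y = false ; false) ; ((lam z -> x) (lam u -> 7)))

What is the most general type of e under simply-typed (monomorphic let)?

Working:
let y : Bool
let x : Bool
x : Bool
\z._ : a -> Bool
\u._ : b -> Int
  unify a -> Bool ~ (b -> Int) -> c
  unify a ~ b -> Int
  unify Bool ~ c
_ _ : Bool

Answer: Bool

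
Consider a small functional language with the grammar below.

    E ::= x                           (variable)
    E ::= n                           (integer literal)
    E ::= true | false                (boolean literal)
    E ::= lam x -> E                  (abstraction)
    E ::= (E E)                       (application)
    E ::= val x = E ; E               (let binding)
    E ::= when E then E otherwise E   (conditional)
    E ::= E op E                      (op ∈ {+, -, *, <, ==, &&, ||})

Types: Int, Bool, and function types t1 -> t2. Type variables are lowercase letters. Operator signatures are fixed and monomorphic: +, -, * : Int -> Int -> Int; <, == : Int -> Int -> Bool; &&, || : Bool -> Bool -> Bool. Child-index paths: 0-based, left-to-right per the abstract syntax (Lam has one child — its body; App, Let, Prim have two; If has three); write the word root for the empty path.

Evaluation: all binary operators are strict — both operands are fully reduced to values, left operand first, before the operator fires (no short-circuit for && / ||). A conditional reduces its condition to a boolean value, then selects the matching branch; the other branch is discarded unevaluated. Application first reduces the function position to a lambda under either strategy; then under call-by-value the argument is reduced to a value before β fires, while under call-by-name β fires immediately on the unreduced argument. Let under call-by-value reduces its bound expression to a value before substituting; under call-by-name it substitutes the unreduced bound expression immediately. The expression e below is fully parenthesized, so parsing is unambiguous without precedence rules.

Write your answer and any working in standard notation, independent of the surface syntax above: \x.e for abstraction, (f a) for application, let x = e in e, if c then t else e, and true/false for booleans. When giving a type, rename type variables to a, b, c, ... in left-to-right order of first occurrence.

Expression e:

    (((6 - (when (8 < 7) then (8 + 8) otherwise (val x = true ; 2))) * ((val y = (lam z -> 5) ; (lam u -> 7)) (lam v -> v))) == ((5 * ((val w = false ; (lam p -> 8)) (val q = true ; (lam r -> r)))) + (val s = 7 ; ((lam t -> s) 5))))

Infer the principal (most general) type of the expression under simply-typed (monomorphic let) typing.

Trace:
  unify Int ~ Int
  unify Int ~ Int
  unify Int ~ Int
  unify Bool ~ Bool
  unify Int ~ Int
  unify Int ~ Int
let x : Bool
  unify Int ~ Int
  unify Int ~ Int
  unify Int ~ Int
\z._ : a -> Int
let y : a -> Int
\u._ : b -> Int
v : c
\v._ : c -> c
  unify b -> Int ~ (c -> c) -> d
  unify b ~ c -> c
  unify Int ~ d
_ _ : Int
  unify Int ~ Int
  unify Int ~ Int
  unify Int ~ Int
let w : Bool
\p._ : e -> Int
let q : Bool
r : f
\r._ : f -> f
  unify e -> Int ~ (f -> f) -> g
  unify e ~ f -> f
  unify Int ~ g
_ _ : Int
  unify Int ~ Int
  unify Int ~ Int
let s : Int
s : Int
\t._ : h -> Int
  unify h -> Int ~ Int -> i
  unify h ~ Int
  unify Int ~ i
_ _ : Int
  unify Int ~ Int
  unify Int ~ Int

Answer: Bool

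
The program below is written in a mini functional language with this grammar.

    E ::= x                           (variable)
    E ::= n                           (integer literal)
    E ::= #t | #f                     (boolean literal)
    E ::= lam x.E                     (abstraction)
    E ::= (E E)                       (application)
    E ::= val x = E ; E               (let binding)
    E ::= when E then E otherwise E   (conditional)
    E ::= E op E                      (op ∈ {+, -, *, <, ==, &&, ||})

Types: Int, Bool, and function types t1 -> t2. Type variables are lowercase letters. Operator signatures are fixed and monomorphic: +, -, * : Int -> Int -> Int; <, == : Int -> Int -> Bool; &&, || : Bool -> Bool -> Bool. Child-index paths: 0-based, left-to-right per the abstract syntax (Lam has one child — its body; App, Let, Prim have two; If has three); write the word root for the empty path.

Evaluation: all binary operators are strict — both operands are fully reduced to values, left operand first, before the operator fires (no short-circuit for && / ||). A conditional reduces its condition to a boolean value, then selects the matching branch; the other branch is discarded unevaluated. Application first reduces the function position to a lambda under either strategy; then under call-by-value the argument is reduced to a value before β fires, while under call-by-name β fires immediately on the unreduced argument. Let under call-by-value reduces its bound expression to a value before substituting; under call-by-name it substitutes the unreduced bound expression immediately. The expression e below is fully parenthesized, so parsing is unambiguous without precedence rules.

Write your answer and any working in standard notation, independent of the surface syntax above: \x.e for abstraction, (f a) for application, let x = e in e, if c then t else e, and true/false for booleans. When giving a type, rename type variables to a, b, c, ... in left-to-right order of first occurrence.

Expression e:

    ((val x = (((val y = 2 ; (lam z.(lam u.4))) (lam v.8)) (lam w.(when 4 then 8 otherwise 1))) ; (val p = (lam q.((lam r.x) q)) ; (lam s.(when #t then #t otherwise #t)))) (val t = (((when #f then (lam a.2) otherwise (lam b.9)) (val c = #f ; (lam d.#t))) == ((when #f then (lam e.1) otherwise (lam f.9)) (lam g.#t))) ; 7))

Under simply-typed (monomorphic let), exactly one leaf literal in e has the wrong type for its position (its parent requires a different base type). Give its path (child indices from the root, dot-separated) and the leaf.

Derivation:
let y : Int
\u._ : b -> Int
\z._ : a -> b -> Int
\v._ : c -> Int
  unify a -> b -> Int ~ (c -> Int) -> d
  unify a ~ c -> Int
  unify b -> Int ~ d
_ _ : b -> Int
  unify Int ~ Bool
  FAIL: mismatch Int ~ Bool

Answer: 0.0.1.0.0 : 4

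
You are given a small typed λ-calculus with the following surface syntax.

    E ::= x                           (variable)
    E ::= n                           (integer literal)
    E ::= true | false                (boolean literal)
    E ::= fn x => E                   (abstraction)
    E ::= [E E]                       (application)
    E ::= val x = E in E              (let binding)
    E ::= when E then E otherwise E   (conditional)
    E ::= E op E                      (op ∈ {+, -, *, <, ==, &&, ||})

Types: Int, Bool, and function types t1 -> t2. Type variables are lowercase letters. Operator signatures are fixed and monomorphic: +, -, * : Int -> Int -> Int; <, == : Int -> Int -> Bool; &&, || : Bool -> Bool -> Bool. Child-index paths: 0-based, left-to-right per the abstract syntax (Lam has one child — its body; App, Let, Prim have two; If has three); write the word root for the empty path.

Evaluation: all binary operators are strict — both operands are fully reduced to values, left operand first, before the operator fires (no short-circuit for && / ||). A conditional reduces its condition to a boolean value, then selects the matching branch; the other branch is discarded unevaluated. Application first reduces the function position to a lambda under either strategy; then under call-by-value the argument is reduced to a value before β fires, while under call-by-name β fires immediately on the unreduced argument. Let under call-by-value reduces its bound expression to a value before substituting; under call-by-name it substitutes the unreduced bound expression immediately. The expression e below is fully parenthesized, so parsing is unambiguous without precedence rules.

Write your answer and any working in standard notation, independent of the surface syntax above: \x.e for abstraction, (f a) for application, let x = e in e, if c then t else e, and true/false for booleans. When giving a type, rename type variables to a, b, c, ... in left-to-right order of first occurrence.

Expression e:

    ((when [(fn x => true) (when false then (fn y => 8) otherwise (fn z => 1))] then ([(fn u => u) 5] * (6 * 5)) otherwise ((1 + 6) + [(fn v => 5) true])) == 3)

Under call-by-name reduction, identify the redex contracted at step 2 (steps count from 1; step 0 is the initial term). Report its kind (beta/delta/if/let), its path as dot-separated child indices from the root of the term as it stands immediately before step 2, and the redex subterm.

Answer: if at 0 : (if true then (((\u.u) 5) * (6 * 5)) else ((1 + 6) + ((\v.5) true)))

Trace:
step 0: ((if ((\x.true) (if false then (\y.8) else (\z.1))) then (((\u.u) 5) * (6 * 5)) else ((1 + 6) + ((\v.5) true))) == 3)
step 1: [beta@0.0] ((if true then (((\u.u) 5) * (6 * 5)) else ((1 + 6) + ((\v.5) true))) == 3)
step 2: [if@0] ((((\u.u) 5) * (6 * 5)) == 3)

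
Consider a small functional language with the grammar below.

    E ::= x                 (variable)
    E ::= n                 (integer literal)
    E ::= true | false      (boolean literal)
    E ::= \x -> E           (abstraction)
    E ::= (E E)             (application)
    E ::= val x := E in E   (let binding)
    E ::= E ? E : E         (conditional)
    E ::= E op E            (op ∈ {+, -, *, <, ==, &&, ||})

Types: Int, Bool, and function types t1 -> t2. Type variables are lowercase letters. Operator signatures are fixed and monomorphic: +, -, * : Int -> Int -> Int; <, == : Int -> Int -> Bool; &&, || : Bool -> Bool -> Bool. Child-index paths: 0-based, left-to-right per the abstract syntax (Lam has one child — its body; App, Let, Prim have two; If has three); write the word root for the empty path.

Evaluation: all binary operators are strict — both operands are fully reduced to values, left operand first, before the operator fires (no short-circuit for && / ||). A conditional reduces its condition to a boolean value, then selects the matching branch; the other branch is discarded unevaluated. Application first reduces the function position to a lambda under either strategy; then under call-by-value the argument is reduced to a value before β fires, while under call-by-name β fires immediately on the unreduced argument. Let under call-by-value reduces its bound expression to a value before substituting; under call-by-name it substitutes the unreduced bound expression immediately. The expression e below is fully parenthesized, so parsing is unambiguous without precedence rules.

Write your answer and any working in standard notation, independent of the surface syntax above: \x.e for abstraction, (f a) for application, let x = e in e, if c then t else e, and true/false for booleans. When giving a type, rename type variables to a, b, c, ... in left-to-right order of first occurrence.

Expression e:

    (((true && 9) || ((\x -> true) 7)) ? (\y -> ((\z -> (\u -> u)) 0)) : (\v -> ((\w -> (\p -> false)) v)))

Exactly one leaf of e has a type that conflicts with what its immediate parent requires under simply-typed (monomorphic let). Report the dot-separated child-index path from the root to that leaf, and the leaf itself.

Answer: 0.0.1 : 9

Working:
  unify Bool ~ Bool
  unify Int ~ Bool
  FAIL: mismatch Int ~ Bool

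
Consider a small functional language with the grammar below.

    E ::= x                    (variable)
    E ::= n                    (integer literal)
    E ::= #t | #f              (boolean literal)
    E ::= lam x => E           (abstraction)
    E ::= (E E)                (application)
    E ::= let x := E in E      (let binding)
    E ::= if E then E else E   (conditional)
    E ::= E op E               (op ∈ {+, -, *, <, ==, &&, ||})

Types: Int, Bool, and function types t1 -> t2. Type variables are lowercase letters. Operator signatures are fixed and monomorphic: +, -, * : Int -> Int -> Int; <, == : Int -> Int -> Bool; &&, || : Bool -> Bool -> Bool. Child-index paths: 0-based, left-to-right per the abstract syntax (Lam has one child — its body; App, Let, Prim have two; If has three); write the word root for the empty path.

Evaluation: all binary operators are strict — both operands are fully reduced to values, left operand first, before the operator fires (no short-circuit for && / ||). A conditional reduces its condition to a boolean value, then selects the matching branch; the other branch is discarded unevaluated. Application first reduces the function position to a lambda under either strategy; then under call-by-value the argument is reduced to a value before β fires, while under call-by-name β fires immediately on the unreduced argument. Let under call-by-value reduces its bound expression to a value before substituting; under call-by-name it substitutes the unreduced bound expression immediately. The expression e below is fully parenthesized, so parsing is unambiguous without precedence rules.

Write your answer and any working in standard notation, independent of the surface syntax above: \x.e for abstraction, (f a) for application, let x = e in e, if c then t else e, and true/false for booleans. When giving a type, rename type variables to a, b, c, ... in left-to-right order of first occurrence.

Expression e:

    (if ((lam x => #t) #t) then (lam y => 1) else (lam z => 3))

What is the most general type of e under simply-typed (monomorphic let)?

Answer: a -> Int

Working:
\x._ : a -> Bool
  unify a -> Bool ~ Bool -> b
  unify a ~ Bool
  unify Bool ~ b
_ _ : Bool
  unify Bool ~ Bool
\y._ : c -> Int
\z._ : d -> Int
  unify c -> Int ~ d -> Int
  unify c ~ d
  unify Int ~ Int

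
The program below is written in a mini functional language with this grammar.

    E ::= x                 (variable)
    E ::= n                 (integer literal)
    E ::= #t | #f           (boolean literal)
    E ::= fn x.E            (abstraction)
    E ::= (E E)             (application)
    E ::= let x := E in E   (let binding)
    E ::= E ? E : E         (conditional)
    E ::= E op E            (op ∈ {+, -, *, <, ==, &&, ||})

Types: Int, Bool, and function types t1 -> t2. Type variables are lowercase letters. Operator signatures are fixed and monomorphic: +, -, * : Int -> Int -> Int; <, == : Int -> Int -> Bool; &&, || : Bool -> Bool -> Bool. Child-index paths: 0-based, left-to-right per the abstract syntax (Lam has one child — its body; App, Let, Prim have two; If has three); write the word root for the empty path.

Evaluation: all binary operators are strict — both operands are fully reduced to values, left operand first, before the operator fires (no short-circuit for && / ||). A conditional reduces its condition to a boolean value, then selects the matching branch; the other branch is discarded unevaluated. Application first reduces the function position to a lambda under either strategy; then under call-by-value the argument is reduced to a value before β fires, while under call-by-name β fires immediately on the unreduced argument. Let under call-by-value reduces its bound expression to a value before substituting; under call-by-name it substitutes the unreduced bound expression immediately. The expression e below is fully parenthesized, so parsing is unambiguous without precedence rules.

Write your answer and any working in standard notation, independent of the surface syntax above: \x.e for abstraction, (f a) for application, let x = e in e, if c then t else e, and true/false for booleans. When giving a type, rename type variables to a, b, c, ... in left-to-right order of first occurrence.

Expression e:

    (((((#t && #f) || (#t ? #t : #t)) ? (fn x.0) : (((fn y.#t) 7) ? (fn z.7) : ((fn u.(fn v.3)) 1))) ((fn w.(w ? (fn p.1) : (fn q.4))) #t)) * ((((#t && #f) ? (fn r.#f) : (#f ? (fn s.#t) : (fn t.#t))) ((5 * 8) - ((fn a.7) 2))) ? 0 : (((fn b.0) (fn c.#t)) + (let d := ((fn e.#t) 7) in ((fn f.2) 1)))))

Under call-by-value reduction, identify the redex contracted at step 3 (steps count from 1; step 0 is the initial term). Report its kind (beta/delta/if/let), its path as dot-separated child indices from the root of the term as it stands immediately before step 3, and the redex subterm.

Derivation:
step 0: (((if ((true && false) || (if true then true else true)) then (\x.0) else (if ((\y.true) 7) then (\z.7) else ((\u.(\v.3)) 1))) ((\w.(if w then (\p.1) else (\q.4))) true)) * (if ((if (true && false) then (\r.false) else (if false then (\s.true) else (\t.true))) ((5 * 8) - ((\a.7) 2))) then 0 else (((\b.0) (\c.true)) + (let d = ((\e.true) 7) in ((\f.2) 1)))))
step 1: [delta@0.0.0.0] (((if (false || (if true then true else true)) then (\x.0) else (if ((\y.true) 7) then (\z.7) else ((\u.(\v.3)) 1))) ((\w.(if w then (\p.1) else (\q.4))) true)) * (if ((if (true && false) then (\r.false) else (if false then (\s.true) else (\t.true))) ((5 * 8) - ((\a.7) 2))) then 0 else (((\b.0) (\c.true)) + (let d = ((\e.true) 7) in ((\f.2) 1)))))
step 2: [if@0.0.0.1] (((if (false || true) then (\x.0) else (if ((\y.true) 7) then (\z.7) else ((\u.(\v.3)) 1))) ((\w.(if w then (\p.1) else (\q.4))) true)) * (if ((if (true && false) then (\r.false) else (if false then (\s.true) else (\t.true))) ((5 * 8) - ((\a.7) 2))) then 0 else (((\b.0) (\c.true)) + (let d = ((\e.true) 7) in ((\f.2) 1)))))
step 3: [delta@0.0.0] (((if true then (\x.0) else (if ((\y.true) 7) then (\z.7) else ((\u.(\v.3)) 1))) ((\w.(if w then (\p.1) else (\q.4))) true)) * (if ((if (true && false) then (\r.false) else (if false then (\s.true) else (\t.true))) ((5 * 8) - ((\a.7) 2))) then 0 else (((\b.0) (\c.true)) + (let d = ((\e.true) 7) in ((\f.2) 1)))))

Answer: delta at 0.0.0 : (false || true)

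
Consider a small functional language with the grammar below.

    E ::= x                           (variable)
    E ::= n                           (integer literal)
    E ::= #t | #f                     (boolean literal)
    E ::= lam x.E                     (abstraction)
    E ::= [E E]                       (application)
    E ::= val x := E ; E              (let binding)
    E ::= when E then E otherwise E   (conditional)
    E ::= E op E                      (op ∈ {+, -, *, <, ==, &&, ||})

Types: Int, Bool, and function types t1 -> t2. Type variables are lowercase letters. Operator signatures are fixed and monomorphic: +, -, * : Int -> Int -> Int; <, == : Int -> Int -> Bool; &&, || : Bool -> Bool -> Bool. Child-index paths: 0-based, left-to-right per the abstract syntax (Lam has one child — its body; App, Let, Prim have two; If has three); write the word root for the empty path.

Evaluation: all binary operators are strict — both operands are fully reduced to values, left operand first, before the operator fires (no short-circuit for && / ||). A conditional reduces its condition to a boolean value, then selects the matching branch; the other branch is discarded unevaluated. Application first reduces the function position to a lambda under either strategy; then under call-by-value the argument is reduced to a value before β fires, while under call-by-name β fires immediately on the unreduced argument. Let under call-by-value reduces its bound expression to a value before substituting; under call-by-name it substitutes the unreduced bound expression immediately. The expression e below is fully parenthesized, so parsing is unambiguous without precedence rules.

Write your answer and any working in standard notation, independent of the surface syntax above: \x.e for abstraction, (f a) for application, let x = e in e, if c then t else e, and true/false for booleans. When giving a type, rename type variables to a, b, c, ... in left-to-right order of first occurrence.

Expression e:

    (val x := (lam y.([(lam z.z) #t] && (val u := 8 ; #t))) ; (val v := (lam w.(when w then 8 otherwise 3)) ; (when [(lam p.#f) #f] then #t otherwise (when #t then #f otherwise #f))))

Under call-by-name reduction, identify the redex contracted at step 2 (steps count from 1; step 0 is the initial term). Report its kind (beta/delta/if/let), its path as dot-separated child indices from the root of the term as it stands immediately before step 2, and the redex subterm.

Derivation:
step 0: (let x = (\y.(((\z.z) true) && (let u = 8 in true))) in (let v = (\w.(if w then 8 else 3)) in (if ((\p.false) false) then true else (if true then false else false))))
step 1: [let@root] (let v = (\w.(if w then 8 else 3)) in (if ((\p.false) false) then true else (if true then false else false)))
step 2: [let@root] (if ((\p.false) false) then true else (if true then false else false))

Answer: let at root : (let v = (\w.(if w then 8 else 3)) in (if ((\p.false) false) then true else (if true then false else false)))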